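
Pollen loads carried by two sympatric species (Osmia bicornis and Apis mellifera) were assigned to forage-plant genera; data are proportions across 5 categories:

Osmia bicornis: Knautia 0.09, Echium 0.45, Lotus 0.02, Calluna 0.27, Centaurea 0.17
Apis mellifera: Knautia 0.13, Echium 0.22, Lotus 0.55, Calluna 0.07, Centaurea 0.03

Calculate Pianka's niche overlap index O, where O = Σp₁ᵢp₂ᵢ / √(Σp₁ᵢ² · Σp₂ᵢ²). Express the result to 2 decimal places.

0.43

Σ p₁ᵢp₂ᵢ = 0.0117 + 0.0990 + 0.0110 + 0.0189 + 0.0051 = 0.1457
Σp_1ᵢ² = 0.09² + 0.45² + 0.02² + 0.27² + 0.17² = 0.0081 + 0.2025 + 0.0004 + 0.0729 + 0.0289 = 0.3128
Σp_2ᵢ² = 0.13² + 0.22² + 0.55² + 0.07² + 0.03² = 0.0169 + 0.0484 + 0.3025 + 0.0049 + 0.0009 = 0.3736
O = 0.1457 / √(0.3128 × 0.3736) = 0.1457 / 0.34185 = 0.4262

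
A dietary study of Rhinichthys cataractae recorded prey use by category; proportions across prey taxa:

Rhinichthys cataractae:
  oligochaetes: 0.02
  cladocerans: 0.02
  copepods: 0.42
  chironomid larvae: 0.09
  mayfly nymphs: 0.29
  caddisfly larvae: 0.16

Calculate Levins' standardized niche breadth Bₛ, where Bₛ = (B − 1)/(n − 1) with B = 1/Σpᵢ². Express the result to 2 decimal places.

Σpᵢ² = 0.02² + 0.02² + 0.42² + 0.09² + 0.29² + 0.16² = 0.0004 + 0.0004 + 0.1764 + 0.0081 + 0.0841 + 0.0256 = 0.2950
B = 1 / 0.2950 = 3.3898
Bₛ = (B − 1)/(n − 1) = (3.3898 − 1)/(6 − 1) = 2.3898/5 = 0.4780

0.48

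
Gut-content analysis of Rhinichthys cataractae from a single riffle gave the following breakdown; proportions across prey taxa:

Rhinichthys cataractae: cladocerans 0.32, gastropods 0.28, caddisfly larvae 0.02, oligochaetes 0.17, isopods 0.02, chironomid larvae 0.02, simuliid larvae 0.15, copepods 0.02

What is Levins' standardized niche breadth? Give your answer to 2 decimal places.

0.47

Σpᵢ² = 0.32² + 0.28² + 0.02² + 0.17² + 0.02² + 0.02² + 0.15² + 0.02² = 0.1024 + 0.0784 + 0.0004 + 0.0289 + 0.0004 + 0.0004 + 0.0225 + 0.0004 = 0.2338
B = 1 / 0.2338 = 4.2772
Bₛ = (B − 1)/(n − 1) = (4.2772 − 1)/(8 − 1) = 3.2772/7 = 0.4682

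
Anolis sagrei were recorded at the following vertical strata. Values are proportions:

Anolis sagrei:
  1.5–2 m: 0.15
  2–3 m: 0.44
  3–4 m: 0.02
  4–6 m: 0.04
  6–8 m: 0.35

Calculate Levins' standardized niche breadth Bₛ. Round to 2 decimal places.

Σpᵢ² = 0.15² + 0.44² + 0.02² + 0.04² + 0.35² = 0.0225 + 0.1936 + 0.0004 + 0.0016 + 0.1225 = 0.3406
B = 1 / 0.3406 = 2.9360
Bₛ = (B − 1)/(n − 1) = (2.9360 − 1)/(5 − 1) = 1.9360/4 = 0.4840

0.48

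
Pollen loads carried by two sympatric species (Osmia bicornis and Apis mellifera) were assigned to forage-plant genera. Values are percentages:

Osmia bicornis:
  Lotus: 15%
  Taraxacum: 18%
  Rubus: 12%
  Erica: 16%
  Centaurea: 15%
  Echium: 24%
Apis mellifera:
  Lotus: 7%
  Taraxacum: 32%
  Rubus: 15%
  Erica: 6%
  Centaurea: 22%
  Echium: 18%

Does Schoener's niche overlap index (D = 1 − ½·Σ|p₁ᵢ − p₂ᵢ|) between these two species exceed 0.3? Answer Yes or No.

Yes

Convert percentages to proportions (divide by 100).
Σ|p₁ᵢ − p₂ᵢ| = 0.08 + 0.14 + 0.03 + 0.10 + 0.07 + 0.06 = 0.48
D = 1 − ½ × 0.48 = 1 − 0.240 = 0.7600
D = 0.7600 > 0.3 → Yes.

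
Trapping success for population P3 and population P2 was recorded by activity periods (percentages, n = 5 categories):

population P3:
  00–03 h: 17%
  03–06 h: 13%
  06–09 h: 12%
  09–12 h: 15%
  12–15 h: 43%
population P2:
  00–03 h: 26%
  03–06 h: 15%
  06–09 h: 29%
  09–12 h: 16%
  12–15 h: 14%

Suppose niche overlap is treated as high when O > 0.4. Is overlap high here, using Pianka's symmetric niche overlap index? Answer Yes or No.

Convert percentages to proportions (divide by 100).
Σ p₁ᵢp₂ᵢ = 0.0442 + 0.0195 + 0.0348 + 0.0240 + 0.0602 = 0.1827
Σp_1ᵢ² = 0.17² + 0.13² + 0.12² + 0.15² + 0.43² = 0.0289 + 0.0169 + 0.0144 + 0.0225 + 0.1849 = 0.2676
Σp_2ᵢ² = 0.26² + 0.15² + 0.29² + 0.16² + 0.14² = 0.0676 + 0.0225 + 0.0841 + 0.0256 + 0.0196 = 0.2194
O = 0.1827 / √(0.2676 × 0.2194) = 0.1827 / 0.24230 = 0.7540
O = 0.7540 > 0.4 → Yes.

Yes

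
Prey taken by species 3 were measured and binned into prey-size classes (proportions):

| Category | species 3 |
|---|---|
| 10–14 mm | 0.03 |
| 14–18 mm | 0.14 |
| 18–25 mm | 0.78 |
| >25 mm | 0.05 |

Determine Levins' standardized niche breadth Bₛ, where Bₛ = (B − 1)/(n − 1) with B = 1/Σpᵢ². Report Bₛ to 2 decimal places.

Σpᵢ² = 0.03² + 0.14² + 0.78² + 0.05² = 0.0009 + 0.0196 + 0.6084 + 0.0025 = 0.6314
B = 1 / 0.6314 = 1.5838
Bₛ = (B − 1)/(n − 1) = (1.5838 − 1)/(4 − 1) = 0.5838/3 = 0.1946

0.19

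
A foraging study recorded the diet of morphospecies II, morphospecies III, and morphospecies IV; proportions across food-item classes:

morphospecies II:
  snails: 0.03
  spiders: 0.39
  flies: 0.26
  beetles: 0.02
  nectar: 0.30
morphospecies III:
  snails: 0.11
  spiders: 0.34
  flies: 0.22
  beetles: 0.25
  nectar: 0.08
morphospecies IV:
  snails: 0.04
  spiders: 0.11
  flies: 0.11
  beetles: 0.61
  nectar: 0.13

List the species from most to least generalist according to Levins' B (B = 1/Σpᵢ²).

Σp_IIᵢ² = 0.03² + 0.39² + 0.26² + 0.02² + 0.30² = 0.0009 + 0.1521 + 0.0676 + 0.0004 + 0.0900 = 0.3110
B_II = 1 / 0.3110 = 3.2154
Σp_IIIᵢ² = 0.11² + 0.34² + 0.22² + 0.25² + 0.08² = 0.0121 + 0.1156 + 0.0484 + 0.0625 + 0.0064 = 0.2450
B_III = 1 / 0.2450 = 4.0816
Σp_IVᵢ² = 0.04² + 0.11² + 0.11² + 0.61² + 0.13² = 0.0016 + 0.0121 + 0.0121 + 0.3721 + 0.0169 = 0.4148
B_IV = 1 / 0.4148 = 2.4108
Ranking by B (broadest → narrowest): morphospecies III (4.08) > morphospecies II (3.22) > morphospecies IV (2.41)

morphospecies III > morphospecies II > morphospecies IV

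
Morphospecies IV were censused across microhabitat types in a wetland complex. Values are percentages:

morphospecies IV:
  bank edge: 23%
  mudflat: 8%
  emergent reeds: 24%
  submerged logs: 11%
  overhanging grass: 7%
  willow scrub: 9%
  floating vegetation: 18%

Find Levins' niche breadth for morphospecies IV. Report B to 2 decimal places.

5.73

Convert percentages to proportions (divide by 100).
Σpᵢ² = 0.23² + 0.08² + 0.24² + 0.11² + 0.07² + 0.09² + 0.18² = 0.0529 + 0.0064 + 0.0576 + 0.0121 + 0.0049 + 0.0081 + 0.0324 = 0.1744
B = 1 / 0.1744 = 5.7339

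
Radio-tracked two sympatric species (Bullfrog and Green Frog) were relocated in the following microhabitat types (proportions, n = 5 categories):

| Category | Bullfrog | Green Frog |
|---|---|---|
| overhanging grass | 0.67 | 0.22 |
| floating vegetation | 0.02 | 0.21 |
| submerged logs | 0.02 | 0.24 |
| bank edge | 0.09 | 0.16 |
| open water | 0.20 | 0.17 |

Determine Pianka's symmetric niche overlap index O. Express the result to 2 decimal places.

Σ p₁ᵢp₂ᵢ = 0.1474 + 0.0042 + 0.0048 + 0.0144 + 0.0340 = 0.2048
Σp_1ᵢ² = 0.67² + 0.02² + 0.02² + 0.09² + 0.20² = 0.4489 + 0.0004 + 0.0004 + 0.0081 + 0.0400 = 0.4978
Σp_2ᵢ² = 0.22² + 0.21² + 0.24² + 0.16² + 0.17² = 0.0484 + 0.0441 + 0.0576 + 0.0256 + 0.0289 = 0.2046
O = 0.2048 / √(0.4978 × 0.2046) = 0.2048 / 0.31914 = 0.6417

0.64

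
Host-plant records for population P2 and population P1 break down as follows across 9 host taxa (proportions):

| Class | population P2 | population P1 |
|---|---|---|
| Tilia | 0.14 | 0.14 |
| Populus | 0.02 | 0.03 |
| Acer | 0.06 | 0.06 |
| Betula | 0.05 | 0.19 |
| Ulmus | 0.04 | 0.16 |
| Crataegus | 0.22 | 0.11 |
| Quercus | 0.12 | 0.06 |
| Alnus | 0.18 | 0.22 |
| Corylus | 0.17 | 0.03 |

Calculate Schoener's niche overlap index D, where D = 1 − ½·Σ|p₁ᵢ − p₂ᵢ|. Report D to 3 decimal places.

Σ|p₁ᵢ − p₂ᵢ| = 0.00 + 0.01 + 0.00 + 0.14 + 0.12 + 0.11 + 0.06 + 0.04 + 0.14 = 0.62
D = 1 − ½ × 0.62 = 1 − 0.310 = 0.69000

0.690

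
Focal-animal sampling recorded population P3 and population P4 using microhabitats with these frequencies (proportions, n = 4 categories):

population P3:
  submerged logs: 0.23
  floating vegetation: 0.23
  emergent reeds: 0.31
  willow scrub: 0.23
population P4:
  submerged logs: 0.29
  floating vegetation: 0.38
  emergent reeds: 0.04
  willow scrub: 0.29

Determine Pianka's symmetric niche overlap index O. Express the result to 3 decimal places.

0.824

Σ p₁ᵢp₂ᵢ = 0.0667 + 0.0874 + 0.0124 + 0.0667 = 0.2332
Σp_1ᵢ² = 0.23² + 0.23² + 0.31² + 0.23² = 0.0529 + 0.0529 + 0.0961 + 0.0529 = 0.2548
Σp_2ᵢ² = 0.29² + 0.38² + 0.04² + 0.29² = 0.0841 + 0.1444 + 0.0016 + 0.0841 = 0.3142
O = 0.2332 / √(0.2548 × 0.3142) = 0.2332 / 0.282946 = 0.82419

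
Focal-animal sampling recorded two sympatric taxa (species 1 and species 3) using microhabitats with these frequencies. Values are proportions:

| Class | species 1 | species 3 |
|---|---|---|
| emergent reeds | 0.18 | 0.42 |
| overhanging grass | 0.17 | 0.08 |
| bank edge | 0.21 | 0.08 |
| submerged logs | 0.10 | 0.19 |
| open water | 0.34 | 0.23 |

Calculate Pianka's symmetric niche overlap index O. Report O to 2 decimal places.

0.80

Σ p₁ᵢp₂ᵢ = 0.0756 + 0.0136 + 0.0168 + 0.0190 + 0.0782 = 0.2032
Σp_1ᵢ² = 0.18² + 0.17² + 0.21² + 0.10² + 0.34² = 0.0324 + 0.0289 + 0.0441 + 0.0100 + 0.1156 = 0.2310
Σp_2ᵢ² = 0.42² + 0.08² + 0.08² + 0.19² + 0.23² = 0.1764 + 0.0064 + 0.0064 + 0.0361 + 0.0529 = 0.2782
O = 0.2032 / √(0.2310 × 0.2782) = 0.2032 / 0.25350 = 0.8016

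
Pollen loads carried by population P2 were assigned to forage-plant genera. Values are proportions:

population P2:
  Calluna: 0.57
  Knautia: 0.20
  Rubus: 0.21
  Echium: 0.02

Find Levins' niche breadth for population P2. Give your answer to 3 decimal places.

2.443

Σpᵢ² = 0.57² + 0.20² + 0.21² + 0.02² = 0.3249 + 0.0400 + 0.0441 + 0.0004 = 0.4094
B = 1 / 0.4094 = 2.44260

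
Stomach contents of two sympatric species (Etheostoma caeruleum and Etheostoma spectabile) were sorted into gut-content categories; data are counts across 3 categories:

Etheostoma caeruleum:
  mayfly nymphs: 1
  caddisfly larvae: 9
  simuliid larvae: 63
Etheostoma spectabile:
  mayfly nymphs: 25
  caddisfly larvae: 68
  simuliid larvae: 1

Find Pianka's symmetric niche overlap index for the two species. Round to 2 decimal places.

Proportions for Etheostoma caeruleum (n=73): 1/73=0.0137, 9/73=0.1233, 63/73=0.8630
Proportions for Etheostoma spectabile (n=94): 25/94=0.2660, 68/94=0.7234, 1/94=0.0106
Σ p₁ᵢp₂ᵢ = 0.003644 + 0.089195 + 0.009148 = 0.101987
Σp_1ᵢ² = 0.0137² + 0.1233² + 0.8630² = 0.000188 + 0.015203 + 0.744769 = 0.760160
Σp_2ᵢ² = 0.2660² + 0.7234² + 0.0106² = 0.070756 + 0.523308 + 0.000112 = 0.594176
O = 0.101987 / √(0.760160 × 0.594176) = 0.101987 / 0.6720631 = 0.1518

0.15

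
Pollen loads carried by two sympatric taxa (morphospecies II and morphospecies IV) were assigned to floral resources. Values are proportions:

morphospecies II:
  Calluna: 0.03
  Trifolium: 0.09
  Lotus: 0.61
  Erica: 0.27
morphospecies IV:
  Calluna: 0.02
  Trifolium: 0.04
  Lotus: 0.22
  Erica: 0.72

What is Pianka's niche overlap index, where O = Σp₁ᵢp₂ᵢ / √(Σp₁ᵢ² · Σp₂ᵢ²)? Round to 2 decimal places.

Σ p₁ᵢp₂ᵢ = 0.0006 + 0.0036 + 0.1342 + 0.1944 = 0.3328
Σp_1ᵢ² = 0.03² + 0.09² + 0.61² + 0.27² = 0.0009 + 0.0081 + 0.3721 + 0.0729 = 0.4540
Σp_2ᵢ² = 0.02² + 0.04² + 0.22² + 0.72² = 0.0004 + 0.0016 + 0.0484 + 0.5184 = 0.5688
O = 0.3328 / √(0.4540 × 0.5688) = 0.3328 / 0.50817 = 0.6549

0.65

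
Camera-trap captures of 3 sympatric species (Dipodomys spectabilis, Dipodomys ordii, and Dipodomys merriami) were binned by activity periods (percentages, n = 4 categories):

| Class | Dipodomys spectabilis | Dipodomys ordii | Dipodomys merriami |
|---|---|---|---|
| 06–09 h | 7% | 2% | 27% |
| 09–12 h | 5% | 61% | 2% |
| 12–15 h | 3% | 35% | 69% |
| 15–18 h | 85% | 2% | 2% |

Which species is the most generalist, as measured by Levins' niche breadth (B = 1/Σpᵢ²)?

Convert percentages to proportions (divide by 100).
Σp_specᵢ² = 0.07² + 0.05² + 0.03² + 0.85² = 0.0049 + 0.0025 + 0.0009 + 0.7225 = 0.7308
B_spec = 1 / 0.7308 = 1.3684
Σp_ordiᵢ² = 0.02² + 0.61² + 0.35² + 0.02² = 0.0004 + 0.3721 + 0.1225 + 0.0004 = 0.4954
B_ordi = 1 / 0.4954 = 2.0186
Σp_merrᵢ² = 0.27² + 0.02² + 0.69² + 0.02² = 0.0729 + 0.0004 + 0.4761 + 0.0004 = 0.5498
B_merr = 1 / 0.5498 = 1.8188
Highest B → broadest niche (most generalist): Dipodomys ordii (B = 2.02).

Dipodomys ordii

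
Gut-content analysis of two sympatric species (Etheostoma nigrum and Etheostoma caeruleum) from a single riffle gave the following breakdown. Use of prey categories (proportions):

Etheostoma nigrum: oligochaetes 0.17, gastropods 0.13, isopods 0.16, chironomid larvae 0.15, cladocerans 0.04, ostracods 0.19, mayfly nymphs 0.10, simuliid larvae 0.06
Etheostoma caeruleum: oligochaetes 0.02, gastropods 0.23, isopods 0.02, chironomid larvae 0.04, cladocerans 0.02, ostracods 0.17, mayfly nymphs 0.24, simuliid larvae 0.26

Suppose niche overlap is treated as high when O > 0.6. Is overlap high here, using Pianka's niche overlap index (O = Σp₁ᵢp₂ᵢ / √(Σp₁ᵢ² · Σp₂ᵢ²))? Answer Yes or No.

Yes

Σ p₁ᵢp₂ᵢ = 0.0034 + 0.0299 + 0.0032 + 0.0060 + 0.0008 + 0.0323 + 0.0240 + 0.0156 = 0.1152
Σp_1ᵢ² = 0.17² + 0.13² + 0.16² + 0.15² + 0.04² + 0.19² + 0.10² + 0.06² = 0.0289 + 0.0169 + 0.0256 + 0.0225 + 0.0016 + 0.0361 + 0.0100 + 0.0036 = 0.1452
Σp_2ᵢ² = 0.02² + 0.23² + 0.02² + 0.04² + 0.02² + 0.17² + 0.24² + 0.26² = 0.0004 + 0.0529 + 0.0004 + 0.0016 + 0.0004 + 0.0289 + 0.0576 + 0.0676 = 0.2098
O = 0.1152 / √(0.1452 × 0.2098) = 0.1152 / 0.17454 = 0.6600
O = 0.6600 > 0.6 → Yes.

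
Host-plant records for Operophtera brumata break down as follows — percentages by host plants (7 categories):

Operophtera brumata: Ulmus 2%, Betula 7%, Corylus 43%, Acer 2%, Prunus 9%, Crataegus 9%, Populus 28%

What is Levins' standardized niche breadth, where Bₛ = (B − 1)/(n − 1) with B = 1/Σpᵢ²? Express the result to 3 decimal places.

Convert percentages to proportions (divide by 100).
Σpᵢ² = 0.02² + 0.07² + 0.43² + 0.02² + 0.09² + 0.09² + 0.28² = 0.0004 + 0.0049 + 0.1849 + 0.0004 + 0.0081 + 0.0081 + 0.0784 = 0.2852
B = 1 / 0.2852 = 3.50631
Bₛ = (B − 1)/(n − 1) = (3.50631 − 1)/(7 − 1) = 2.50631/6 = 0.41772

0.418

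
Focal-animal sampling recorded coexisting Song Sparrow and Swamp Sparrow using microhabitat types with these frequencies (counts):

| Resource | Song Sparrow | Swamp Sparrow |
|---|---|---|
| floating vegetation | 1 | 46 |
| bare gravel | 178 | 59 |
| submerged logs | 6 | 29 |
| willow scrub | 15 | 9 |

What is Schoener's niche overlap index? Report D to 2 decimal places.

Proportions for Song Sparrow (n=200): 1/200=0.0050, 178/200=0.8900, 6/200=0.0300, 15/200=0.0750
Proportions for Swamp Sparrow (n=143): 46/143=0.3217, 59/143=0.4126, 29/143=0.2028, 9/143=0.0629
Σ|p₁ᵢ − p₂ᵢ| = 0.3167 + 0.4774 + 0.1728 + 0.0121 = 0.9790
D = 1 − ½ × 0.9790 = 1 − 0.48950 = 0.51050

0.51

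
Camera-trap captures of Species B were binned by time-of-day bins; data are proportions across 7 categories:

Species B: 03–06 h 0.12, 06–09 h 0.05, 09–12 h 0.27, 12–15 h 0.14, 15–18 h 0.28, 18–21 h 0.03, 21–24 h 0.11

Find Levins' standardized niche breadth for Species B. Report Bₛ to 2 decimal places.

Σpᵢ² = 0.12² + 0.05² + 0.27² + 0.14² + 0.28² + 0.03² + 0.11² = 0.0144 + 0.0025 + 0.0729 + 0.0196 + 0.0784 + 0.0009 + 0.0121 = 0.2008
B = 1 / 0.2008 = 4.9801
Bₛ = (B − 1)/(n − 1) = (4.9801 − 1)/(7 − 1) = 3.9801/6 = 0.6634

0.66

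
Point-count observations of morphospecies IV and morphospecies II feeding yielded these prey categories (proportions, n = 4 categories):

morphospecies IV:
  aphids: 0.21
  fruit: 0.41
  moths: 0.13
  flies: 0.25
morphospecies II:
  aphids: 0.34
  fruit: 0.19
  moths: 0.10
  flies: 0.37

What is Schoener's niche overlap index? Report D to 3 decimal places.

0.750

Σ|p₁ᵢ − p₂ᵢ| = 0.13 + 0.22 + 0.03 + 0.12 = 0.50
D = 1 − ½ × 0.50 = 1 − 0.250 = 0.75000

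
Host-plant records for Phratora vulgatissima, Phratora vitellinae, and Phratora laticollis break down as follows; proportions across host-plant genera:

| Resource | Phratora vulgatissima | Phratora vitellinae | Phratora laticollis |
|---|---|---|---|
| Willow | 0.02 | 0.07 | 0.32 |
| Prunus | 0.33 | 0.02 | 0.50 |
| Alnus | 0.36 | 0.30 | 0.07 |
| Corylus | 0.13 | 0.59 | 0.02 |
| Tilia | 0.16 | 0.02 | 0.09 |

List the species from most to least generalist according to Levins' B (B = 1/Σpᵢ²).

Σp_vulgᵢ² = 0.02² + 0.33² + 0.36² + 0.13² + 0.16² = 0.0004 + 0.1089 + 0.1296 + 0.0169 + 0.0256 = 0.2814
B_vulg = 1 / 0.2814 = 3.5537
Σp_viteᵢ² = 0.07² + 0.02² + 0.30² + 0.59² + 0.02² = 0.0049 + 0.0004 + 0.0900 + 0.3481 + 0.0004 = 0.4438
B_vite = 1 / 0.4438 = 2.2533
Σp_latiᵢ² = 0.32² + 0.50² + 0.07² + 0.02² + 0.09² = 0.1024 + 0.2500 + 0.0049 + 0.0004 + 0.0081 = 0.3658
B_lati = 1 / 0.3658 = 2.7337
Ranking by B (broadest → narrowest): Phratora vulgatissima (3.55) > Phratora laticollis (2.73) > Phratora vitellinae (2.25)

Phratora vulgatissima > Phratora laticollis > Phratora vitellinae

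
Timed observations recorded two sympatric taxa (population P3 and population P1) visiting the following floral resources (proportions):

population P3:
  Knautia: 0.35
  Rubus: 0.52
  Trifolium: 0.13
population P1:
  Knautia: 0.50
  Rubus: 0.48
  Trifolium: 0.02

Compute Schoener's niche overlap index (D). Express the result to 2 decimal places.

0.85

Σ|p₁ᵢ − p₂ᵢ| = 0.15 + 0.04 + 0.11 = 0.30
D = 1 − ½ × 0.30 = 1 − 0.150 = 0.8500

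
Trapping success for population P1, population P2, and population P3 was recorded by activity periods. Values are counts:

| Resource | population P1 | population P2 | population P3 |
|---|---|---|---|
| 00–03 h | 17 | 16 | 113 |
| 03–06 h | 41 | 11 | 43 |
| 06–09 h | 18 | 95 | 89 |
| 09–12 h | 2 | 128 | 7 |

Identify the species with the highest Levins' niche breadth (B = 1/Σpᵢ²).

Proportions for population P1 (n=78): 17/78=0.2179, 41/78=0.5256, 18/78=0.2308, 2/78=0.0256
Proportions for population P2 (n=250): 16/250=0.0640, 11/250=0.0440, 95/250=0.3800, 128/250=0.5120
Proportions for population P3 (n=252): 113/252=0.4484, 43/252=0.1706, 89/252=0.3532, 7/252=0.0278
Σp_P1ᵢ² = 0.2179² + 0.5256² + 0.2308² + 0.0256² = 0.047480 + 0.276255 + 0.053269 + 0.000655 = 0.377659
B_P1 = 1 / 0.377659 = 2.6479
Σp_P2ᵢ² = 0.0640² + 0.0440² + 0.3800² + 0.5120² = 0.004096 + 0.001936 + 0.144400 + 0.262144 = 0.412576
B_P2 = 1 / 0.412576 = 2.4238
Σp_P3ᵢ² = 0.4484² + 0.1706² + 0.3532² + 0.0278² = 0.201063 + 0.029104 + 0.124750 + 0.000773 = 0.355690
B_P3 = 1 / 0.355690 = 2.8114
Highest B → broadest niche (most generalist): population P3 (B = 2.81).

population P3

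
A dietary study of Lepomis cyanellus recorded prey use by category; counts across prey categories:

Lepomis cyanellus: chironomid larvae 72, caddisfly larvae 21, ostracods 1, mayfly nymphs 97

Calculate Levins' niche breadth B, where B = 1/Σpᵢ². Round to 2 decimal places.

2.43

Proportions for Lepomis cyanellus (n=191): 72/191=0.3770, 21/191=0.1099, 1/191=0.0052, 97/191=0.5079
Σpᵢ² = 0.3770² + 0.1099² + 0.0052² + 0.5079² = 0.142129 + 0.012078 + 0.000027 + 0.257962 = 0.412196
B = 1 / 0.412196 = 2.4260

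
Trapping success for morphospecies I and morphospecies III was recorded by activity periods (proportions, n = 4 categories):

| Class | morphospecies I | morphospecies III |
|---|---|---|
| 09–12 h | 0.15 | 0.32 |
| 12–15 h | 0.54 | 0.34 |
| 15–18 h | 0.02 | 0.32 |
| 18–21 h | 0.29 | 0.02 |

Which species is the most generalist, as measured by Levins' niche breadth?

morphospecies III

Σp_Iᵢ² = 0.15² + 0.54² + 0.02² + 0.29² = 0.0225 + 0.2916 + 0.0004 + 0.0841 = 0.3986
B_I = 1 / 0.3986 = 2.5088
Σp_IIIᵢ² = 0.32² + 0.34² + 0.32² + 0.02² = 0.1024 + 0.1156 + 0.1024 + 0.0004 = 0.3208
B_III = 1 / 0.3208 = 3.1172
Highest B → broadest niche (most generalist): morphospecies III (B = 3.12).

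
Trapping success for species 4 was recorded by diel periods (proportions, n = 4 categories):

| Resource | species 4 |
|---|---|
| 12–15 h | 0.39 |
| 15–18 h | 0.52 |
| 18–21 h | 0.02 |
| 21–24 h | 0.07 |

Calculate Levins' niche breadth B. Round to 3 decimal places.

2.338

Σpᵢ² = 0.39² + 0.52² + 0.02² + 0.07² = 0.1521 + 0.2704 + 0.0004 + 0.0049 = 0.4278
B = 1 / 0.4278 = 2.33754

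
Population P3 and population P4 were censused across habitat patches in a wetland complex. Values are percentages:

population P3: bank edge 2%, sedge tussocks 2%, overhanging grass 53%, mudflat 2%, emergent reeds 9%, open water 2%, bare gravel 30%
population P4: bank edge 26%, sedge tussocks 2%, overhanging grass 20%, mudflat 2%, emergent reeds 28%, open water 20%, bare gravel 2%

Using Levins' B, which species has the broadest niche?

population P4

Convert percentages to proportions (divide by 100).
Σp_P3ᵢ² = 0.02² + 0.02² + 0.53² + 0.02² + 0.09² + 0.02² + 0.30² = 0.0004 + 0.0004 + 0.2809 + 0.0004 + 0.0081 + 0.0004 + 0.0900 = 0.3806
B_P3 = 1 / 0.3806 = 2.6274
Σp_P4ᵢ² = 0.26² + 0.02² + 0.20² + 0.02² + 0.28² + 0.20² + 0.02² = 0.0676 + 0.0004 + 0.0400 + 0.0004 + 0.0784 + 0.0400 + 0.0004 = 0.2272
B_P4 = 1 / 0.2272 = 4.4014
Highest B → broadest niche (most generalist): population P4 (B = 4.40).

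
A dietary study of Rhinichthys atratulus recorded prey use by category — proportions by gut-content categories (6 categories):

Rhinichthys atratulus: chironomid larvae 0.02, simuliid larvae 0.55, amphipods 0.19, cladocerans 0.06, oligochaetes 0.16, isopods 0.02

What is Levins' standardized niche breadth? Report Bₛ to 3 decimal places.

0.343

Σpᵢ² = 0.02² + 0.55² + 0.19² + 0.06² + 0.16² + 0.02² = 0.0004 + 0.3025 + 0.0361 + 0.0036 + 0.0256 + 0.0004 = 0.3686
B = 1 / 0.3686 = 2.71297
Bₛ = (B − 1)/(n − 1) = (2.71297 − 1)/(6 − 1) = 1.71297/5 = 0.34259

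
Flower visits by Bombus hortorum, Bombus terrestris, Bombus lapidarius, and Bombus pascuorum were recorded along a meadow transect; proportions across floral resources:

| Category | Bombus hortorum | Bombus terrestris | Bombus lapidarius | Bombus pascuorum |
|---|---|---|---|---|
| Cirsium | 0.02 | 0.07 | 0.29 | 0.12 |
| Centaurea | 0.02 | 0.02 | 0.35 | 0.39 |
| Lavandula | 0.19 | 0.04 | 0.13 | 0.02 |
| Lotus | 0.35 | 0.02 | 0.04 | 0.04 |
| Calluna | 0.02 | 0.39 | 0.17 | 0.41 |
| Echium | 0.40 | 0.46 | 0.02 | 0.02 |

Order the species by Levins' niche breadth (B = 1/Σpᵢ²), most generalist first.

Bombus lapidarius > Bombus hortorum > Bombus pascuorum > Bombus terrestris

Σp_hortᵢ² = 0.02² + 0.02² + 0.19² + 0.35² + 0.02² + 0.40² = 0.0004 + 0.0004 + 0.0361 + 0.1225 + 0.0004 + 0.1600 = 0.3198
B_hort = 1 / 0.3198 = 3.1270
Σp_terrᵢ² = 0.07² + 0.02² + 0.04² + 0.02² + 0.39² + 0.46² = 0.0049 + 0.0004 + 0.0016 + 0.0004 + 0.1521 + 0.2116 = 0.3710
B_terr = 1 / 0.3710 = 2.6954
Σp_lapiᵢ² = 0.29² + 0.35² + 0.13² + 0.04² + 0.17² + 0.02² = 0.0841 + 0.1225 + 0.0169 + 0.0016 + 0.0289 + 0.0004 = 0.2544
B_lapi = 1 / 0.2544 = 3.9308
Σp_pascᵢ² = 0.12² + 0.39² + 0.02² + 0.04² + 0.41² + 0.02² = 0.0144 + 0.1521 + 0.0004 + 0.0016 + 0.1681 + 0.0004 = 0.3370
B_pasc = 1 / 0.3370 = 2.9674
Ranking by B (broadest → narrowest): Bombus lapidarius (3.93) > Bombus hortorum (3.13) > Bombus pascuorum (2.97) > Bombus terrestris (2.70)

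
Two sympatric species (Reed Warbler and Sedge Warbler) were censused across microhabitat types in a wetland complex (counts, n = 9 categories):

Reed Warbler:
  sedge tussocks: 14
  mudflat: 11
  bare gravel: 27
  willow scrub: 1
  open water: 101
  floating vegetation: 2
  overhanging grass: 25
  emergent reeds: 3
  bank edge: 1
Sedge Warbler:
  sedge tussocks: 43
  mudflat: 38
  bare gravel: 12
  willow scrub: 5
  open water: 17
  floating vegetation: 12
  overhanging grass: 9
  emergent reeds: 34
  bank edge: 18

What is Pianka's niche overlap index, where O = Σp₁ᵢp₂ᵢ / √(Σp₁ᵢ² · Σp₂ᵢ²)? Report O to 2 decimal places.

0.43

Proportions for Reed Warbler (n=185): 14/185=0.0757, 11/185=0.0595, 27/185=0.1459, 1/185=0.0054, 101/185=0.5459, 2/185=0.0108, 25/185=0.1351, 3/185=0.0162, 1/185=0.0054
Proportions for Sedge Warbler (n=188): 43/188=0.2287, 38/188=0.2021, 12/188=0.0638, 5/188=0.0266, 17/188=0.0904, 12/188=0.0638, 9/188=0.0479, 34/188=0.1809, 18/188=0.0957
Σ p₁ᵢp₂ᵢ = 0.017313 + 0.012025 + 0.009308 + 0.000144 + 0.049349 + 0.000689 + 0.006471 + 0.002931 + 0.000517 = 0.098747
Σp_1ᵢ² = 0.0757² + 0.0595² + 0.1459² + 0.0054² + 0.5459² + 0.0108² + 0.1351² + 0.0162² + 0.0054² = 0.005730 + 0.003540 + 0.021287 + 0.000029 + 0.298007 + 0.000117 + 0.018252 + 0.000262 + 0.000029 = 0.347253
Σp_2ᵢ² = 0.2287² + 0.2021² + 0.0638² + 0.0266² + 0.0904² + 0.0638² + 0.0479² + 0.1809² + 0.0957² = 0.052304 + 0.040844 + 0.004070 + 0.000708 + 0.008172 + 0.004070 + 0.002294 + 0.032725 + 0.009158 = 0.154345
O = 0.098747 / √(0.347253 × 0.154345) = 0.098747 / 0.2315097 = 0.4265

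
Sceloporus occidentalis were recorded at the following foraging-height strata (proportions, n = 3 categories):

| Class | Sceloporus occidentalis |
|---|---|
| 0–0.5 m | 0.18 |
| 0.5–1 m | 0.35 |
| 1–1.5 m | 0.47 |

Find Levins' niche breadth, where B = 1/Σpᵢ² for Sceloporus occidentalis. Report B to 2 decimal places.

2.66

Σpᵢ² = 0.18² + 0.35² + 0.47² = 0.0324 + 0.1225 + 0.2209 = 0.3758
B = 1 / 0.3758 = 2.6610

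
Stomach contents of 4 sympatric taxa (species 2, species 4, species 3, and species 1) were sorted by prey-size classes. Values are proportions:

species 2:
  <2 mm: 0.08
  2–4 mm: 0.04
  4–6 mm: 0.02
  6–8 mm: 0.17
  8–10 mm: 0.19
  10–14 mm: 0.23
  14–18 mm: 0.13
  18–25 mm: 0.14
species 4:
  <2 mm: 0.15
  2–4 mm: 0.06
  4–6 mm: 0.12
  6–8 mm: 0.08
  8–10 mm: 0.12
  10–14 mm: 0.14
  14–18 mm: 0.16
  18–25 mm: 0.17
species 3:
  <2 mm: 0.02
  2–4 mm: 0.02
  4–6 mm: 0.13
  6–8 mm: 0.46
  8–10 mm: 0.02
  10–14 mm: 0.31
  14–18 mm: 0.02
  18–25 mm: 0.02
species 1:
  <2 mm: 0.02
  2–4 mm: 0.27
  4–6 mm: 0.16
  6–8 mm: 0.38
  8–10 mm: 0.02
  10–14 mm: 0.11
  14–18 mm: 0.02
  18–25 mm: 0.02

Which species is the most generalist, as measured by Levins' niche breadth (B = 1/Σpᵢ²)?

species 4

Σp_2ᵢ² = 0.08² + 0.04² + 0.02² + 0.17² + 0.19² + 0.23² + 0.13² + 0.14² = 0.0064 + 0.0016 + 0.0004 + 0.0289 + 0.0361 + 0.0529 + 0.0169 + 0.0196 = 0.1628
B_2 = 1 / 0.1628 = 6.1425
Σp_4ᵢ² = 0.15² + 0.06² + 0.12² + 0.08² + 0.12² + 0.14² + 0.16² + 0.17² = 0.0225 + 0.0036 + 0.0144 + 0.0064 + 0.0144 + 0.0196 + 0.0256 + 0.0289 = 0.1354
B_4 = 1 / 0.1354 = 7.3855
Σp_3ᵢ² = 0.02² + 0.02² + 0.13² + 0.46² + 0.02² + 0.31² + 0.02² + 0.02² = 0.0004 + 0.0004 + 0.0169 + 0.2116 + 0.0004 + 0.0961 + 0.0004 + 0.0004 = 0.3266
B_3 = 1 / 0.3266 = 3.0618
Σp_1ᵢ² = 0.02² + 0.27² + 0.16² + 0.38² + 0.02² + 0.11² + 0.02² + 0.02² = 0.0004 + 0.0729 + 0.0256 + 0.1444 + 0.0004 + 0.0121 + 0.0004 + 0.0004 = 0.2566
B_1 = 1 / 0.2566 = 3.8971
Highest B → broadest niche (most generalist): species 4 (B = 7.39).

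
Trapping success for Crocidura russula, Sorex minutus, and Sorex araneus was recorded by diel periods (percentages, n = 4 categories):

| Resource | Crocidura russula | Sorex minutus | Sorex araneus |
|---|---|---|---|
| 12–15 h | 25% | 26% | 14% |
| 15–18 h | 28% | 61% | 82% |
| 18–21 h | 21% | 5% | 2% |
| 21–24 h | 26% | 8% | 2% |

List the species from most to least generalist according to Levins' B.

Convert percentages to proportions (divide by 100).
Σp_russᵢ² = 0.25² + 0.28² + 0.21² + 0.26² = 0.0625 + 0.0784 + 0.0441 + 0.0676 = 0.2526
B_russ = 1 / 0.2526 = 3.9588
Σp_minuᵢ² = 0.26² + 0.61² + 0.05² + 0.08² = 0.0676 + 0.3721 + 0.0025 + 0.0064 = 0.4486
B_minu = 1 / 0.4486 = 2.2292
Σp_aranᵢ² = 0.14² + 0.82² + 0.02² + 0.02² = 0.0196 + 0.6724 + 0.0004 + 0.0004 = 0.6928
B_aran = 1 / 0.6928 = 1.4434
Ranking by B (broadest → narrowest): Crocidura russula (3.96) > Sorex minutus (2.23) > Sorex araneus (1.44)

Crocidura russula > Sorex minutus > Sorex araneus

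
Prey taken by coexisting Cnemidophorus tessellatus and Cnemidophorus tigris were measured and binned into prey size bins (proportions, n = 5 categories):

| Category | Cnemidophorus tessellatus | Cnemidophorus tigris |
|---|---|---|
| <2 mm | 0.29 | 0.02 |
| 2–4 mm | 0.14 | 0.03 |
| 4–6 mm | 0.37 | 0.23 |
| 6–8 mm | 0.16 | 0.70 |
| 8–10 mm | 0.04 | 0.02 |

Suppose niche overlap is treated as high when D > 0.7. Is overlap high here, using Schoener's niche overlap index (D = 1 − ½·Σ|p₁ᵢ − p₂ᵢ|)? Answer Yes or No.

No

Σ|p₁ᵢ − p₂ᵢ| = 0.27 + 0.11 + 0.14 + 0.54 + 0.02 = 1.08
D = 1 − ½ × 1.08 = 1 − 0.540 = 0.4600
D = 0.4600 < 0.7 → No.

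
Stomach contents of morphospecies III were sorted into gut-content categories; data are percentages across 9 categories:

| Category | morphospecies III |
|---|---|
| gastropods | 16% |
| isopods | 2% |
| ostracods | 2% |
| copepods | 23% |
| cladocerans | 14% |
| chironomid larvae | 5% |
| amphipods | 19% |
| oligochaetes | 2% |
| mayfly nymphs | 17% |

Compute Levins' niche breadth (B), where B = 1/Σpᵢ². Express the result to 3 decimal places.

5.995

Convert percentages to proportions (divide by 100).
Σpᵢ² = 0.16² + 0.02² + 0.02² + 0.23² + 0.14² + 0.05² + 0.19² + 0.02² + 0.17² = 0.0256 + 0.0004 + 0.0004 + 0.0529 + 0.0196 + 0.0025 + 0.0361 + 0.0004 + 0.0289 = 0.1668
B = 1 / 0.1668 = 5.99520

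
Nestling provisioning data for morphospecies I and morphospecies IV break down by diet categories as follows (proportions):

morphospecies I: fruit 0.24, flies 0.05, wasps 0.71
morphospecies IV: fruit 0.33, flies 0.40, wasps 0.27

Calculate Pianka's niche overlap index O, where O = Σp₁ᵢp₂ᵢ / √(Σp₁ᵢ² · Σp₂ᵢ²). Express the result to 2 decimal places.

0.66

Σ p₁ᵢp₂ᵢ = 0.0792 + 0.0200 + 0.1917 = 0.2909
Σp_1ᵢ² = 0.24² + 0.05² + 0.71² = 0.0576 + 0.0025 + 0.5041 = 0.5642
Σp_2ᵢ² = 0.33² + 0.40² + 0.27² = 0.1089 + 0.1600 + 0.0729 = 0.3418
O = 0.2909 / √(0.5642 × 0.3418) = 0.2909 / 0.43914 = 0.6624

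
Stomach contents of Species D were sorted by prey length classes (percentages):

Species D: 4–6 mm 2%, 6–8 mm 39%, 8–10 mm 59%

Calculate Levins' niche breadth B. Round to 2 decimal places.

2.00

Convert percentages to proportions (divide by 100).
Σpᵢ² = 0.02² + 0.39² + 0.59² = 0.0004 + 0.1521 + 0.3481 = 0.5006
B = 1 / 0.5006 = 1.9976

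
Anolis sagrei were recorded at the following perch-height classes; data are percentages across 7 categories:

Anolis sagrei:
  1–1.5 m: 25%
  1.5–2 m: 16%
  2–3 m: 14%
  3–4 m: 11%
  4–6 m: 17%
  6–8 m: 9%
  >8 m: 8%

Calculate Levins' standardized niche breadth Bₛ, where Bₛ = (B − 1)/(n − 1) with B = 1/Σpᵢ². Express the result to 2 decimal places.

Convert percentages to proportions (divide by 100).
Σpᵢ² = 0.25² + 0.16² + 0.14² + 0.11² + 0.17² + 0.09² + 0.08² = 0.0625 + 0.0256 + 0.0196 + 0.0121 + 0.0289 + 0.0081 + 0.0064 = 0.1632
B = 1 / 0.1632 = 6.1275
Bₛ = (B − 1)/(n − 1) = (6.1275 − 1)/(7 − 1) = 5.1275/6 = 0.8546

0.85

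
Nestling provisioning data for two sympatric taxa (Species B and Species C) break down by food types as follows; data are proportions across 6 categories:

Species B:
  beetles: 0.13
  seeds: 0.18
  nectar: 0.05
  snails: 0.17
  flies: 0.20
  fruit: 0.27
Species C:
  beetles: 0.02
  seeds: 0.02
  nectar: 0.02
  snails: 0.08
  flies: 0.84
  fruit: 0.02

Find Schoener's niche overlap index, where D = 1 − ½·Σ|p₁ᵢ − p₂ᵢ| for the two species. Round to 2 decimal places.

Σ|p₁ᵢ − p₂ᵢ| = 0.11 + 0.16 + 0.03 + 0.09 + 0.64 + 0.25 = 1.28
D = 1 − ½ × 1.28 = 1 − 0.640 = 0.3600

0.36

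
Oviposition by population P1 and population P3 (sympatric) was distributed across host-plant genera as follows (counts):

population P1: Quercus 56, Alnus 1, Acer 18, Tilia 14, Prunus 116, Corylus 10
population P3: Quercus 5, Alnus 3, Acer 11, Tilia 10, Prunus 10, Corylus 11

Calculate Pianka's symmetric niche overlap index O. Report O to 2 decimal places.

Proportions for population P1 (n=215): 56/215=0.2605, 1/215=0.0047, 18/215=0.0837, 14/215=0.0651, 116/215=0.5395, 10/215=0.0465
Proportions for population P3 (n=50): 5/50=0.1000, 3/50=0.0600, 11/50=0.2200, 10/50=0.2000, 10/50=0.2000, 11/50=0.2200
Σ p₁ᵢp₂ᵢ = 0.026050 + 0.000282 + 0.018414 + 0.013020 + 0.107900 + 0.010230 = 0.175896
Σp_1ᵢ² = 0.2605² + 0.0047² + 0.0837² + 0.0651² + 0.5395² + 0.0465² = 0.067860 + 0.000022 + 0.007006 + 0.004238 + 0.291060 + 0.002162 = 0.372348
Σp_2ᵢ² = 0.1000² + 0.0600² + 0.2200² + 0.2000² + 0.2000² + 0.2200² = 0.010000 + 0.003600 + 0.048400 + 0.040000 + 0.040000 + 0.048400 = 0.190400
O = 0.175896 / √(0.372348 × 0.190400) = 0.175896 / 0.2662613 = 0.6606

0.66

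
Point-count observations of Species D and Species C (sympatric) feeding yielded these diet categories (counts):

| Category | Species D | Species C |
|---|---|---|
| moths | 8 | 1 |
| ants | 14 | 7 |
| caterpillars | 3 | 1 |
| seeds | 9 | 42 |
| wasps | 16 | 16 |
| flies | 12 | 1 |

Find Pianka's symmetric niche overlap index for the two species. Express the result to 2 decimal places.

Proportions for Species D (n=62): 8/62=0.1290, 14/62=0.2258, 3/62=0.0484, 9/62=0.1452, 16/62=0.2581, 12/62=0.1935
Proportions for Species C (n=68): 1/68=0.0147, 7/68=0.1029, 1/68=0.0147, 42/68=0.6176, 16/68=0.2353, 1/68=0.0147
Σ p₁ᵢp₂ᵢ = 0.001896 + 0.023235 + 0.000711 + 0.089676 + 0.060731 + 0.002844 = 0.179093
Σp_1ᵢ² = 0.1290² + 0.2258² + 0.0484² + 0.1452² + 0.2581² + 0.1935² = 0.016641 + 0.050986 + 0.002343 + 0.021083 + 0.066616 + 0.037442 = 0.195111
Σp_2ᵢ² = 0.0147² + 0.1029² + 0.0147² + 0.6176² + 0.2353² + 0.0147² = 0.000216 + 0.010588 + 0.000216 + 0.381430 + 0.055366 + 0.000216 = 0.448032
O = 0.179093 / √(0.195111 × 0.448032) = 0.179093 / 0.2956619 = 0.6057

0.61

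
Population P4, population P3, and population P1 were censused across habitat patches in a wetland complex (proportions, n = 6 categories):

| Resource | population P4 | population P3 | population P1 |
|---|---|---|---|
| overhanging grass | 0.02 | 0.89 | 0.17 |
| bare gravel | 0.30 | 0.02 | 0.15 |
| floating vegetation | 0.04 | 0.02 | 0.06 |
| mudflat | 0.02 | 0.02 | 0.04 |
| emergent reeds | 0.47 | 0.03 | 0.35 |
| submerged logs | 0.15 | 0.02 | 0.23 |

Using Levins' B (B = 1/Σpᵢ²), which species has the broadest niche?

Σp_P4ᵢ² = 0.02² + 0.30² + 0.04² + 0.02² + 0.47² + 0.15² = 0.0004 + 0.0900 + 0.0016 + 0.0004 + 0.2209 + 0.0225 = 0.3358
B_P4 = 1 / 0.3358 = 2.9780
Σp_P3ᵢ² = 0.89² + 0.02² + 0.02² + 0.02² + 0.03² + 0.02² = 0.7921 + 0.0004 + 0.0004 + 0.0004 + 0.0009 + 0.0004 = 0.7946
B_P3 = 1 / 0.7946 = 1.2585
Σp_P1ᵢ² = 0.17² + 0.15² + 0.06² + 0.04² + 0.35² + 0.23² = 0.0289 + 0.0225 + 0.0036 + 0.0016 + 0.1225 + 0.0529 = 0.2320
B_P1 = 1 / 0.2320 = 4.3103
Highest B → broadest niche (most generalist): population P1 (B = 4.31).

population P1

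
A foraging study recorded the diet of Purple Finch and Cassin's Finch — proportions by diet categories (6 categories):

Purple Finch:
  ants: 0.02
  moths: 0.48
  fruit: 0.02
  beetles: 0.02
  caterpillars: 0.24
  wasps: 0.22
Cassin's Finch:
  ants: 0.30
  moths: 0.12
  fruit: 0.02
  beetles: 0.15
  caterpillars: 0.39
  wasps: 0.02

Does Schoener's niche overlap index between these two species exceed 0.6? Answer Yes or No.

Σ|p₁ᵢ − p₂ᵢ| = 0.28 + 0.36 + 0.00 + 0.13 + 0.15 + 0.20 = 1.12
D = 1 − ½ × 1.12 = 1 − 0.560 = 0.4400
D = 0.4400 < 0.6 → No.

No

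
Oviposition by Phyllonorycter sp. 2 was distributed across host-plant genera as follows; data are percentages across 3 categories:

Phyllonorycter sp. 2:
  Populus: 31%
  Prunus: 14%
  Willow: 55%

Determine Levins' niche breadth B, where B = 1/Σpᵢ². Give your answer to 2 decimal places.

2.39

Convert percentages to proportions (divide by 100).
Σpᵢ² = 0.31² + 0.14² + 0.55² = 0.0961 + 0.0196 + 0.3025 = 0.4182
B = 1 / 0.4182 = 2.3912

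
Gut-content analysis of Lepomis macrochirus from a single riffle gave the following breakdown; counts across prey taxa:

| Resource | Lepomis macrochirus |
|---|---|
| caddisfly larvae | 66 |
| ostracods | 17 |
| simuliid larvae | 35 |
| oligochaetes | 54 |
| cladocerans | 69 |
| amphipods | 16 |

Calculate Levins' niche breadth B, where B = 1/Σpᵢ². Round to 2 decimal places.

Proportions for Lepomis macrochirus (n=257): 66/257=0.2568, 17/257=0.0661, 35/257=0.1362, 54/257=0.2101, 69/257=0.2685, 16/257=0.0623
Σpᵢ² = 0.2568² + 0.0661² + 0.1362² + 0.2101² + 0.2685² + 0.0623² = 0.065946 + 0.004369 + 0.018550 + 0.044142 + 0.072092 + 0.003881 = 0.208980
B = 1 / 0.208980 = 4.7851

4.79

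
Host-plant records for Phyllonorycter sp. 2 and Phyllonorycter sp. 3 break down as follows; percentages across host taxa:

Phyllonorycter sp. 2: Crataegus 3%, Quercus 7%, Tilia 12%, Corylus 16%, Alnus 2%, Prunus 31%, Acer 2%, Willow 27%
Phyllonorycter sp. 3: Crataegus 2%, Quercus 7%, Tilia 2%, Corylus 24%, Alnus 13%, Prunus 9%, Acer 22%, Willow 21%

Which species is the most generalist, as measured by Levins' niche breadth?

Convert percentages to proportions (divide by 100).
Σp_2ᵢ² = 0.03² + 0.07² + 0.12² + 0.16² + 0.02² + 0.31² + 0.02² + 0.27² = 0.0009 + 0.0049 + 0.0144 + 0.0256 + 0.0004 + 0.0961 + 0.0004 + 0.0729 = 0.2156
B_2 = 1 / 0.2156 = 4.6382
Σp_3ᵢ² = 0.02² + 0.07² + 0.02² + 0.24² + 0.13² + 0.09² + 0.22² + 0.21² = 0.0004 + 0.0049 + 0.0004 + 0.0576 + 0.0169 + 0.0081 + 0.0484 + 0.0441 = 0.1808
B_3 = 1 / 0.1808 = 5.5310
Highest B → broadest niche (most generalist): Phyllonorycter sp. 3 (B = 5.53).

Phyllonorycter sp. 3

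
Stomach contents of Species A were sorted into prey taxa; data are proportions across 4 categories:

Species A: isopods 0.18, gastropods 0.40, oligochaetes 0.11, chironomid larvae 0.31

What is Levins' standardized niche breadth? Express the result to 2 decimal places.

Σpᵢ² = 0.18² + 0.40² + 0.11² + 0.31² = 0.0324 + 0.1600 + 0.0121 + 0.0961 = 0.3006
B = 1 / 0.3006 = 3.3267
Bₛ = (B − 1)/(n − 1) = (3.3267 − 1)/(4 − 1) = 2.3267/3 = 0.7756

0.78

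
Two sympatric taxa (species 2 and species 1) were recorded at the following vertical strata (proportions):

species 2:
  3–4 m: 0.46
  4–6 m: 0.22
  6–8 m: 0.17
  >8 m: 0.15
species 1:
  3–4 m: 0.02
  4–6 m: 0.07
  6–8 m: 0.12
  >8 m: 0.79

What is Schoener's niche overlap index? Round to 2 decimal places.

0.36

Σ|p₁ᵢ − p₂ᵢ| = 0.44 + 0.15 + 0.05 + 0.64 = 1.28
D = 1 − ½ × 1.28 = 1 − 0.640 = 0.3600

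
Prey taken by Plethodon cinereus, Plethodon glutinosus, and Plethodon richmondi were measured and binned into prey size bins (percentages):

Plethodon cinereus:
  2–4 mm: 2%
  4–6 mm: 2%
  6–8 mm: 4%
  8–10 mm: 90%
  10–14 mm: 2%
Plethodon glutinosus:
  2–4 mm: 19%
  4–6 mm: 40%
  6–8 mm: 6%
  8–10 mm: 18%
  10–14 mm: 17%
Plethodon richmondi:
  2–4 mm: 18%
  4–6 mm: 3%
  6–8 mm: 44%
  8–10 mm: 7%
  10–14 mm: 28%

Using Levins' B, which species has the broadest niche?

Plethodon glutinosus

Convert percentages to proportions (divide by 100).
Σp_cineᵢ² = 0.02² + 0.02² + 0.04² + 0.90² + 0.02² = 0.0004 + 0.0004 + 0.0016 + 0.8100 + 0.0004 = 0.8128
B_cine = 1 / 0.8128 = 1.2303
Σp_glutᵢ² = 0.19² + 0.40² + 0.06² + 0.18² + 0.17² = 0.0361 + 0.1600 + 0.0036 + 0.0324 + 0.0289 = 0.2610
B_glut = 1 / 0.2610 = 3.8314
Σp_richᵢ² = 0.18² + 0.03² + 0.44² + 0.07² + 0.28² = 0.0324 + 0.0009 + 0.1936 + 0.0049 + 0.0784 = 0.3102
B_rich = 1 / 0.3102 = 3.2237
Highest B → broadest niche (most generalist): Plethodon glutinosus (B = 3.83).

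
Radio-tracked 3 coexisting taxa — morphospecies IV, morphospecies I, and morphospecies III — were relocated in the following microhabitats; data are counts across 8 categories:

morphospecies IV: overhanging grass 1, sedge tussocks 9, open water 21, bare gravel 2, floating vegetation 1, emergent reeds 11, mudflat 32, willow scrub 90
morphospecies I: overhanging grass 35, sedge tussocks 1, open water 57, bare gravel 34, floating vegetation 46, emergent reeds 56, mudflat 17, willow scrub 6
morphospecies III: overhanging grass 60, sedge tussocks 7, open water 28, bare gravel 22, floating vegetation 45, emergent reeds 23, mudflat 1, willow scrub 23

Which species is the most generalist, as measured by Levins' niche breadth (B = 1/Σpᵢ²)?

Proportions for morphospecies IV (n=167): 1/167=0.0060, 9/167=0.0539, 21/167=0.1257, 2/167=0.0120, 1/167=0.0060, 11/167=0.0659, 32/167=0.1916, 90/167=0.5389
Proportions for morphospecies I (n=252): 35/252=0.1389, 1/252=0.0040, 57/252=0.2262, 34/252=0.1349, 46/252=0.1825, 56/252=0.2222, 17/252=0.0675, 6/252=0.0238
Proportions for morphospecies III (n=209): 60/209=0.2871, 7/209=0.0335, 28/209=0.1340, 22/209=0.1053, 45/209=0.2153, 23/209=0.1100, 1/209=0.0048, 23/209=0.1100
Σp_IVᵢ² = 0.0060² + 0.0539² + 0.1257² + 0.0120² + 0.0060² + 0.0659² + 0.1916² + 0.5389² = 0.000036 + 0.002905 + 0.015800 + 0.000144 + 0.000036 + 0.004343 + 0.036711 + 0.290413 = 0.350388
B_IV = 1 / 0.350388 = 2.8540
Σp_Iᵢ² = 0.1389² + 0.0040² + 0.2262² + 0.1349² + 0.1825² + 0.2222² + 0.0675² + 0.0238² = 0.019293 + 0.000016 + 0.051166 + 0.018198 + 0.033306 + 0.049373 + 0.004556 + 0.000566 = 0.176474
B_I = 1 / 0.176474 = 5.6666
Σp_IIIᵢ² = 0.2871² + 0.0335² + 0.1340² + 0.1053² + 0.2153² + 0.1100² + 0.0048² + 0.1100² = 0.082426 + 0.001122 + 0.017956 + 0.011088 + 0.046354 + 0.012100 + 0.000023 + 0.012100 = 0.183169
B_III = 1 / 0.183169 = 5.4594
Highest B → broadest niche (most generalist): morphospecies I (B = 5.67).

morphospecies I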